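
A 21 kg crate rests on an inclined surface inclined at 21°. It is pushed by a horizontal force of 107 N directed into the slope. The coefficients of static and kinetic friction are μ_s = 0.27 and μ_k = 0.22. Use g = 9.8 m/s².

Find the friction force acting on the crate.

f ≈ 26.1 N (down the incline)

Resolve perpendicular to the incline: N = m g cos θ + P sin θ = 21×9.8×cos 21° + 107×sin 21° = 230.5 N.
Parallel to the incline: P cos θ − m g sin θ = 99.89 − 73.75 = 26.14 N; the friction needed to balance this is 26.14 N acting down the slope.
Maximum static friction: μ_s N = 0.27 × 230.5 = 62.23 N.
Since 26.14 N is within the 62.23 N limit, the crate stays put and friction is exactly 26.1 N.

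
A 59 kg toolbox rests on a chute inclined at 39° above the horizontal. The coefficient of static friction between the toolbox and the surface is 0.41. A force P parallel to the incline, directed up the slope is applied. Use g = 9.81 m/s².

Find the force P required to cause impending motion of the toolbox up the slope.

At impending motion up the slope, friction acts down-slope at its limit: f = μ_s N.
P is parallel to the surface, so N = m g cos θ = 450 N.
Along the incline: P = m g sin θ + μ_s N = 364 + 0.41×450 = 549 N.

P ≈ 549 N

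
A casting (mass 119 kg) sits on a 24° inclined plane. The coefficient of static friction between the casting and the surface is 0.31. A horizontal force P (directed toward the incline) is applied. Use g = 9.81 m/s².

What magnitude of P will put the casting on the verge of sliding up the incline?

At impending motion up the slope, friction acts down-slope at its limit: f = μ_s N.
Perpendicular to the incline: N = m g cos θ + P sin θ.
Along the incline: P cos θ = m g sin θ + μ_s N = m g sin θ + μ_s (m g cos θ + P sin θ).
Solving, P (cos θ − μ_s sin θ) = m g (sin θ + μ_s cos θ), so P = 119×9.81×(sin 24° + 0.31 cos 24°)/(cos 24° − 0.31 sin 24°) = 1170×0.6899/0.7875 = 1020 N.

P ≈ 1020 N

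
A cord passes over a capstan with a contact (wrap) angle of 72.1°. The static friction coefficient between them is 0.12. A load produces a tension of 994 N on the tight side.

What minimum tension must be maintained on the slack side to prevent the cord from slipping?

T_min ≈ 855 N

Capstan equation at impending slip: T_tight/T_slack = e^{μβ}.
β = 72.1° = 1.258 rad; e^{μβ} = e^{0.12×1.258} = 1.163.
T_slack = T_tight / e^{μβ} = 994 / 1.163 = 855 N.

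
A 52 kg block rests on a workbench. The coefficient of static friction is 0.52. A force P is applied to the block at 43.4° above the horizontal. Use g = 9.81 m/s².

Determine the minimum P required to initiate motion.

P ≈ 245 N

N = m g − P sin α (the pull lifts the block).
At impending slip, P cos α = μ_s N = μ_s (m g − P sin α).
Solving: P (cos α + μ_s sin α) = μ_s m g → P = 0.52×510/(cos 43.4° + 0.52 sin 43.4°) = 265/1.084 = 245 N.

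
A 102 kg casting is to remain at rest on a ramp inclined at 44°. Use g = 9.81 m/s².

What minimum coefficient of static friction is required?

μ_s,min ≈ 0.966

At the slip threshold m g sin θ = μ_s m g cos θ, so μ_s,min = tan θ.
μ_s,min = tan 44° = 0.966.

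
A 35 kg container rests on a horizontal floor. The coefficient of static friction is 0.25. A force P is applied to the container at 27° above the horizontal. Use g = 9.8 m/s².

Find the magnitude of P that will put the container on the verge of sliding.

P ≈ 85.4 N

N = m g − P sin α (the pull lifts the container).
At impending slip, P cos α = μ_s N = μ_s (m g − P sin α).
Solving: P (cos α + μ_s sin α) = μ_s m g → P = 0.25×343/(cos 27° + 0.25 sin 27°) = 85.8/1.005 = 85.4 N.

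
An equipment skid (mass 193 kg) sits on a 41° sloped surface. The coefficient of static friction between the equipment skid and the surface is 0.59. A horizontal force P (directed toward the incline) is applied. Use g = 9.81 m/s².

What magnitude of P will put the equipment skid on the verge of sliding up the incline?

P ≈ 5670 N

At impending motion up the slope, friction acts down-slope at its limit: f = μ_s N.
Perpendicular to the incline: N = m g cos θ + P sin θ.
Along the incline: P cos θ = m g sin θ + μ_s N = m g sin θ + μ_s (m g cos θ + P sin θ).
Solving, P (cos θ − μ_s sin θ) = m g (sin θ + μ_s cos θ), so P = 193×9.81×(sin 41° + 0.59 cos 41°)/(cos 41° − 0.59 sin 41°) = 1890×1.101/0.3676 = 5670 N.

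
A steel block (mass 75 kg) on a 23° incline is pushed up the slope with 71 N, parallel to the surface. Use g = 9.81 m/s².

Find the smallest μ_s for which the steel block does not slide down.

μ_s,min ≈ 0.32

N = m g cos θ = 677.3 N.
Friction must make up the shortfall along the incline: f = m g sin θ − P = 287.5 − 71 = 216.5 N.
At the threshold f = μ_s N, so μ_s,min = 216.5/677.3 = 0.32.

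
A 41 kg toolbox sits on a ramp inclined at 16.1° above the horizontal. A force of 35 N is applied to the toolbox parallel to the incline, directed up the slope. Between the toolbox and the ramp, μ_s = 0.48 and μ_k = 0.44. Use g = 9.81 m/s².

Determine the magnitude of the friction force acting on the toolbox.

f ≈ 76.5 N (up the incline)

Perpendicular to the surface, N = m g cos θ = 41·9.81·cos 16.1° = 386.4 N.
For equilibrium along the incline the friction force must supply f = m g sin θ − P = 111.5 − 35 = 76.54 N (positive meaning up-slope).
Maximum static friction available: μ_s N = 0.48 × 386.4 = 185.5 N.
Since |76.54| ≤ 185.5 N, static friction is sufficient; f equals the required value, not μ_s N.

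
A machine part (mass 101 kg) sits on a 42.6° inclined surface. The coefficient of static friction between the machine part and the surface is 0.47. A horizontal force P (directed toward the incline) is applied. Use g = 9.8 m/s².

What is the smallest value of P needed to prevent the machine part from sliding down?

The machine part tends to slide down (tan θ > μ_s), so at the point of impending slip friction acts up-slope at its limit: f = μ_s N.
Perpendicular to the incline: N = m g cos θ + P sin θ.
Along the incline: P cos θ + μ_s N = m g sin θ, i.e. P cos θ + μ_s (m g cos θ + P sin θ) = m g sin θ.
Solving, P (cos θ + μ_s sin θ) = m g (sin θ − μ_s cos θ), so P = 990×0.3309/1.054 = 311 N.

P_min ≈ 311 N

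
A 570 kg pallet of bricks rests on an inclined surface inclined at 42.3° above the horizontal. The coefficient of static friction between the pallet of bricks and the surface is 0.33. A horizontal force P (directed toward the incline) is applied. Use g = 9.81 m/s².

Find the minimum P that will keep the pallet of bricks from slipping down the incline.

The pallet of bricks tends to slide down (tan θ > μ_s), so at the point of impending slip friction acts up-slope at its limit: f = μ_s N.
Perpendicular to the incline: N = m g cos θ + P sin θ.
Along the incline: P cos θ + μ_s N = m g sin θ, i.e. P cos θ + μ_s (m g cos θ + P sin θ) = m g sin θ.
Solving, P (cos θ + μ_s sin θ) = m g (sin θ − μ_s cos θ), so P = 5590×0.4289/0.9617 = 2490 N.

P_min ≈ 2490 N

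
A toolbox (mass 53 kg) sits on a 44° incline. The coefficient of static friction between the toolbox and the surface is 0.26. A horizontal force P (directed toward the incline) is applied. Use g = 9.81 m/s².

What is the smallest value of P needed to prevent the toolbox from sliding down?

The toolbox tends to slide down (tan θ > μ_s), so at the point of impending slip friction acts up-slope at its limit: f = μ_s N.
Perpendicular to the incline: N = m g cos θ + P sin θ.
Along the incline: P cos θ + μ_s N = m g sin θ, i.e. P cos θ + μ_s (m g cos θ + P sin θ) = m g sin θ.
Solving, P (cos θ + μ_s sin θ) = m g (sin θ − μ_s cos θ), so P = 520×0.5076/0.9 = 293 N.

P_min ≈ 293 N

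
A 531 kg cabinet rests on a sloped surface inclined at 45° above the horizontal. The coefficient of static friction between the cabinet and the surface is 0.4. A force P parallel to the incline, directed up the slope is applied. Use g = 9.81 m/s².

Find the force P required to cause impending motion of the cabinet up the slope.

At impending motion up the slope, friction acts down-slope at its limit: f = μ_s N.
P is parallel to the surface, so N = m g cos θ = 3680 N.
Along the incline: P = m g sin θ + μ_s N = 3680 + 0.4×3680 = 5160 N.

P ≈ 5160 N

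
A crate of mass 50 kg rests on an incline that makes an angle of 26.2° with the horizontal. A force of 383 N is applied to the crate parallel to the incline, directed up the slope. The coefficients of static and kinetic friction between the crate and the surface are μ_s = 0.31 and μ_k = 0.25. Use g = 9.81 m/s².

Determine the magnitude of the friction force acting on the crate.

Normal force: N = m g cos θ = 50 × 9.81 × cos 26.2° = 440.1 N.
For equilibrium along the incline the friction force must supply f = m g sin θ − P = 216.6 − 383 = -166.4 N (positive meaning up-slope).
Maximum static friction available: μ_s N = 0.31 × 440.1 = 136.4 N.
Since |-166.4| > 136.4 N, static friction cannot hold it; the crate slides up the incline and kinetic friction applies: f = μ_k N = 0.25 × 440.1 = 110 N.

f ≈ 110 N (down the incline)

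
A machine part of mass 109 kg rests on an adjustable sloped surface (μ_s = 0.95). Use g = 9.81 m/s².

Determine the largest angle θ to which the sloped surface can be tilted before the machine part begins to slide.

θ_max ≈ 43.5°

At the slip threshold, m g sin θ = μ_s · m g cos θ, so tan θ = μ_s.
θ_max = arctan(0.95) = 43.5°.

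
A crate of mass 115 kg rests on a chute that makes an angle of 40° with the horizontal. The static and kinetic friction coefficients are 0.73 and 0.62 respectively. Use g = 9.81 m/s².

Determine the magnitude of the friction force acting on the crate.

Perpendicular to the surface, N = m g cos θ = 115·9.81·cos 40° = 864.2 N.
For equilibrium along the incline, friction must balance the weight component: f = m g sin θ = 725.2 N up the slope.
Static friction can supply at most μ_s N = 630.9 N.
Since |725.2| > 630.9 N, static friction cannot hold it; the crate slides down the incline and kinetic friction applies: f = μ_k N = 0.62 × 864.2 = 536 N.

f ≈ 536 N (up the incline)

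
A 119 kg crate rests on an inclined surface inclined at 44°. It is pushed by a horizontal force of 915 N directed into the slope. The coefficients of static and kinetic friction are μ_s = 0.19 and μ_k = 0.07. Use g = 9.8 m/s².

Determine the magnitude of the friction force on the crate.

f ≈ 152 N (up the incline)

The horizontal push has a component P sin θ into the surface, so N = m g cos θ + P sin θ = 838.9 + 635.6 = 1475 N.
Along the incline, the net driving force (taking up-slope positive) is P cos θ − m g sin θ = 658.2 − 810.1 = -151.9 N, so equilibrium requires friction f = 151.9 N (up-slope).
The limit of static friction is μ_s N = 280.2 N.
|f_req| = 151.9 ≤ 280.2 N → the crate is in equilibrium; friction equals the required value.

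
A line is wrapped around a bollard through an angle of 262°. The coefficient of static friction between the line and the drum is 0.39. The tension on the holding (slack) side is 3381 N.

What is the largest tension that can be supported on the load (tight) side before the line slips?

At impending slip the capstan equation gives T₂/T₁ = e^{μβ} with β in radians.
β = 262° × π/180 = 4.573 rad.
e^{μβ} = e^{0.39×4.573} = 5.95.
T₂ = T₁ · e^{μβ} = 3381 × 5.95 = 20100 N.

T_max ≈ 20100 N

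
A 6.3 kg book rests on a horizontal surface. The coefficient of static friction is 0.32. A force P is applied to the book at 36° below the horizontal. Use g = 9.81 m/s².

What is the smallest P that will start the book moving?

P ≈ 31.9 N

N = m g + P sin α (the push presses the book into the horizontal surface).
At impending slip, P cos α = μ_s N = μ_s (m g + P sin α).
Solving: P (cos α − μ_s sin α) = μ_s m g → P = 0.32×61.8/(cos 36° − 0.32 sin 36°) = 19.8/0.6209 = 31.9 N.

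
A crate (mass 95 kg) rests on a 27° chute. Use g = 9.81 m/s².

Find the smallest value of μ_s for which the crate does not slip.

At the slip threshold m g sin θ = μ_s m g cos θ, so μ_s,min = tan θ.
μ_s,min = tan 27° = 0.51.

μ_s,min ≈ 0.51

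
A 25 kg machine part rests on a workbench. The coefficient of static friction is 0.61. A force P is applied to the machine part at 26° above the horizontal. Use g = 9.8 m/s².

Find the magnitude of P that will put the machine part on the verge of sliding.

N = m g − P sin α (the pull lifts the machine part).
At impending slip, P cos α = μ_s N = μ_s (m g − P sin α).
Solving: P (cos α + μ_s sin α) = μ_s m g → P = 0.61×245/(cos 26° + 0.61 sin 26°) = 149/1.166 = 128 N.

P ≈ 128 N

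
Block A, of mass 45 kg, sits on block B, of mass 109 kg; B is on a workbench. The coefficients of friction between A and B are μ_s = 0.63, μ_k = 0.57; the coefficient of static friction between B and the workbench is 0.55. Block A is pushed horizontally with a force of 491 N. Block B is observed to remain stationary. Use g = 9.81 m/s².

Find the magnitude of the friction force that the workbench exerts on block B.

f ≈ 252 N

Between the blocks, N₁ = m_A g = 441.5 N.
Maximum static friction on A from B: μ_s N₁ = 0.63×441.5 = 278.1 N.
Since P = 491 N > 278.1 N, A slides on B; the A–B friction is kinetic: f₁ = μ_k N₁ = 0.57×441.5 = 252 N.
By Newton's third law B feels 252 N forward from A. With B stationary, the floor's static friction on B balances it: f₂ = 252 N (well within μ_s(m_A+m_B)g = 830.9 N).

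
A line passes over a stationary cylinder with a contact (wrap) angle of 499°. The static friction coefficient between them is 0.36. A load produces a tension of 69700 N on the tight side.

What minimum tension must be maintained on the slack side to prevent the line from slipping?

T_min ≈ 3030 N

Capstan equation at impending slip: T_tight/T_slack = e^{μβ}.
β = 499° = 8.709 rad; e^{μβ} = e^{0.36×8.709} = 23.
T_slack = T_tight / e^{μβ} = 69700 / 23 = 3030 N.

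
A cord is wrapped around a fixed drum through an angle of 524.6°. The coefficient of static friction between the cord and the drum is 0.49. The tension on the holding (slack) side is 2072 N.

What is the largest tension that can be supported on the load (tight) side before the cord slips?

T_max ≈ 184000 N

At impending slip the capstan equation gives T₂/T₁ = e^{μβ} with β in radians.
β = 524.6° × π/180 = 9.156 rad.
e^{μβ} = e^{0.49×9.156} = 88.8.
T₂ = T₁ · e^{μβ} = 2072 × 88.8 = 184000 N.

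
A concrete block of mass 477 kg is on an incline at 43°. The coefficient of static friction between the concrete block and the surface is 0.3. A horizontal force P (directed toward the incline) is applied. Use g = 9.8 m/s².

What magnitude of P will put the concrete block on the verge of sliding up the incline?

P ≈ 8000 N

At impending motion up the slope, friction acts down-slope at its limit: f = μ_s N.
Perpendicular to the incline: N = m g cos θ + P sin θ.
Along the incline: P cos θ = m g sin θ + μ_s N = m g sin θ + μ_s (m g cos θ + P sin θ).
Solving, P (cos θ − μ_s sin θ) = m g (sin θ + μ_s cos θ), so P = 477×9.8×(sin 43° + 0.3 cos 43°)/(cos 43° − 0.3 sin 43°) = 4670×0.9014/0.5268 = 8000 N.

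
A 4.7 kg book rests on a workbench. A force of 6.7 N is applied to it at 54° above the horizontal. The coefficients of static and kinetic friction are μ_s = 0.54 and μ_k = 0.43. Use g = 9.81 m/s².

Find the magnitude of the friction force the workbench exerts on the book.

f ≈ 3.94 N

N = m g − P sin α = 46.11 − 6.7×sin 54° = 40.69 N.
The horizontal driving force is P cos α = 3.938 N, so equilibrium needs friction f = 3.938 N.
μ_s N = 0.54 × 40.69 = 21.97 N.
Since 3.938 N does not exceed the limit, the book stays at rest and f = 3.94 N.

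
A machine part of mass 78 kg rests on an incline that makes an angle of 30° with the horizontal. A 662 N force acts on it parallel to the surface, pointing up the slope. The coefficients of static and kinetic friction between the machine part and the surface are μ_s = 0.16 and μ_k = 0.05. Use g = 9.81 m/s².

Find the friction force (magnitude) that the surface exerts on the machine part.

The normal reaction is N = m g cos θ = 662.7 N.
For equilibrium along the incline the friction force must supply f = m g sin θ − P = 382.6 − 662 = -279.4 N (positive meaning up-slope).
Maximum static friction available: μ_s N = 0.16 × 662.7 = 106 N.
|-279.4| exceeds 106 N, so the machine part slips up-slope; friction is kinetic, f = μ_k N = 0.05×662.7 = 33.1 N.

f ≈ 33.1 N (down the incline)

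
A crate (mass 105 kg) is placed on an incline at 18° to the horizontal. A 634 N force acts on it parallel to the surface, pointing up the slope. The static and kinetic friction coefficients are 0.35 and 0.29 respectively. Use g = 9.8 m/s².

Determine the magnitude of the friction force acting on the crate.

The normal reaction is N = m g cos θ = 978.6 N.
The friction needed for equilibrium is m g sin θ − P = 318 − 634 = -316 N, measured positive up-slope.
Static friction can supply at most μ_s N = 342.5 N.
Since |-316| ≤ 342.5 N, no slip — friction simply equals what equilibrium demands.

f ≈ 316 N (down the incline)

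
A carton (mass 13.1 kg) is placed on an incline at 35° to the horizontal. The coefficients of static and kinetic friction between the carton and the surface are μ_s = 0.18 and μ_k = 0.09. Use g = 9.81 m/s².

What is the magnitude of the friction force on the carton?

f ≈ 9.47 N (up the incline)

Normal force: N = m g cos θ = 13.1 × 9.81 × cos 35° = 105.3 N.
Along the slope the weight component is m g sin θ = 73.71 N; friction must supply exactly this, acting up-slope.
Static friction can supply at most μ_s N = 18.95 N.
Since |73.71| > 18.95 N, static friction cannot hold it; the carton slides down the incline and kinetic friction applies: f = μ_k N = 0.09 × 105.3 = 9.47 N.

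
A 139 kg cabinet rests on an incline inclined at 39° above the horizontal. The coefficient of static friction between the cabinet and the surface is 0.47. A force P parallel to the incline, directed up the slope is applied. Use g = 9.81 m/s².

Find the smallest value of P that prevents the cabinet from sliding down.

P_min ≈ 360 N

The cabinet tends to slide down (tan θ > μ_s), so at the point of impending slip friction acts up-slope at its limit: f = μ_s N.
P is parallel to the surface, so N = m g cos θ = 1060 N.
Along the incline: P + μ_s N = m g sin θ, so P = 858 − 0.47×1060 = 360 N.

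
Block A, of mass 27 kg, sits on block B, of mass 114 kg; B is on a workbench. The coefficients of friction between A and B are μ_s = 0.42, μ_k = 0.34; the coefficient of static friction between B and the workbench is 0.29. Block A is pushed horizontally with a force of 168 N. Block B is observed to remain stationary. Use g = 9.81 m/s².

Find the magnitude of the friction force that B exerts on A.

f ≈ 90.1 N

The normal force B exerts on A is simply A's weight, N₁ = 264.9 N.
Maximum static friction on A from B: μ_s N₁ = 0.42×264.9 = 111.2 N.
P = 168 N exceeds that limit, so A slips over B and the interface friction becomes kinetic: f₁ = μ_k N₁ = 0.34×264.9 = 90.1 N.
B experiences an equal 90.1 N forward from A (third law). B is in equilibrium, so the floor supplies f₂ = 90.1 N of static friction (limit μ_s(m_A+m_B)g = 401.1 N, not exceeded).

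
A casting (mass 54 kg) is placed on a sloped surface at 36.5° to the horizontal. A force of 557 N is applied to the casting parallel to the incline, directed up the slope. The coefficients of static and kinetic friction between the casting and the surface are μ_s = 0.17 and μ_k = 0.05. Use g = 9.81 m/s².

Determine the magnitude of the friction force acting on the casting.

Perpendicular to the surface, N = m g cos θ = 54·9.81·cos 36.5° = 425.8 N.
For equilibrium along the incline the friction force must supply f = m g sin θ − P = 315.1 − 557 = -241.9 N (positive meaning up-slope).
The static-friction ceiling is μ_s N = 0.17 × 425.8 = 72.39 N.
Since |-241.9| > 72.39 N, static friction cannot hold it; the casting slides up the incline and kinetic friction applies: f = μ_k N = 0.05 × 425.8 = 21.3 N.

f ≈ 21.3 N (down the incline)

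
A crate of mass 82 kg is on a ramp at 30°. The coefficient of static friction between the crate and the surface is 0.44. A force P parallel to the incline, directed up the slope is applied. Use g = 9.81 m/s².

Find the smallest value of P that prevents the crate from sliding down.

The crate tends to slide down (tan θ > μ_s), so at the point of impending slip friction acts up-slope at its limit: f = μ_s N.
P is parallel to the surface, so N = m g cos θ = 697 N.
Along the incline: P + μ_s N = m g sin θ, so P = 402 − 0.44×697 = 95.7 N.

P_min ≈ 95.7 N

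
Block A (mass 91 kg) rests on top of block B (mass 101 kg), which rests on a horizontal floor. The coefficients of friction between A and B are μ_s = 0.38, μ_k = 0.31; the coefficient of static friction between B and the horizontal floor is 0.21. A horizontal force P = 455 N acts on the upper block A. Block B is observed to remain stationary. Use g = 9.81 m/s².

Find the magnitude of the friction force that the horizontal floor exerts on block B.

f ≈ 277 N

Normal force at the A–B interface: N₁ = m_A g = 892.7 N.
Maximum static friction on A from B: μ_s N₁ = 0.38×892.7 = 339.2 N.
P = 455 N exceeds that limit, so A slips over B and the interface friction becomes kinetic: f₁ = μ_k N₁ = 0.31×892.7 = 277 N.
By Newton's third law B feels 277 N forward from A. With B stationary, the floor's static friction on B balances it: f₂ = 277 N (well within μ_s(m_A+m_B)g = 395.5 N).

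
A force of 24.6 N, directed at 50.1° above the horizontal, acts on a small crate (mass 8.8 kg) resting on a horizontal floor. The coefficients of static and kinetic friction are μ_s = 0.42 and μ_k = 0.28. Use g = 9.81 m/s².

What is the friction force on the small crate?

The vertical component of P reduces the normal force: N = m g − P sin α = 86.33 − 18.87 = 67.46 N.
The horizontal driving force is P cos α = 15.78 N, so equilibrium needs friction f = 15.78 N.
μ_s N = 0.42 × 67.46 = 28.33 N.
15.78 ≤ 28.33 N → static; friction equals the required 15.8 N.

f ≈ 15.8 N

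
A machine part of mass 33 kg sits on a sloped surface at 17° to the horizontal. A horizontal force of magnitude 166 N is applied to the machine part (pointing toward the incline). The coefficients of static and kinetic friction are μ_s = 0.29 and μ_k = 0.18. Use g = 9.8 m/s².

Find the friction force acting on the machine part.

f ≈ 64.2 N (down the incline)

The horizontal push has a component P sin θ into the surface, so N = m g cos θ + P sin θ = 309.3 + 48.53 = 357.8 N.
Along the incline, the net driving force (taking up-slope positive) is P cos θ − m g sin θ = 158.7 − 94.55 = 64.19 N, so equilibrium requires friction f = -64.19 N (down-slope).
Maximum static friction: μ_s N = 0.29 × 357.8 = 103.8 N.
|f_req| = 64.19 ≤ 103.8 N → the machine part is in equilibrium; friction equals the required value.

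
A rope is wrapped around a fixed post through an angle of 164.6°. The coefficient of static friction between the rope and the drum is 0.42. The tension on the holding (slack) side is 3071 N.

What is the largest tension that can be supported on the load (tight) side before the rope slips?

At impending slip the capstan equation gives T₂/T₁ = e^{μβ} with β in radians.
β = 164.6° × π/180 = 2.873 rad.
e^{μβ} = e^{0.42×2.873} = 3.342.
T₂ = T₁ · e^{μβ} = 3071 × 3.342 = 10300 N.

T_max ≈ 10300 N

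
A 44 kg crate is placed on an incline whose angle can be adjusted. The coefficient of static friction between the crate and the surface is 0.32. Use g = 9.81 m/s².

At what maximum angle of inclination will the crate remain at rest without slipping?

At the slip threshold, m g sin θ = μ_s · m g cos θ, so tan θ = μ_s.
θ_max = arctan(0.32) = 17.7°.

θ_max ≈ 17.7°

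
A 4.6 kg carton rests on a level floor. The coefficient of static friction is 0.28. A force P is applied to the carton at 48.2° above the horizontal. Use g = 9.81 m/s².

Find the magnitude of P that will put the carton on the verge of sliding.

P ≈ 14.4 N

N = m g − P sin α (the pull lifts the carton).
At impending slip, P cos α = μ_s N = μ_s (m g − P sin α).
Solving: P (cos α + μ_s sin α) = μ_s m g → P = 0.28×45.1/(cos 48.2° + 0.28 sin 48.2°) = 12.6/0.8753 = 14.4 N.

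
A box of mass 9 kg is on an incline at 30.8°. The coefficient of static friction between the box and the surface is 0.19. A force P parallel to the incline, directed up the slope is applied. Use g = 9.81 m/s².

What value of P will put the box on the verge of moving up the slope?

At impending motion up the slope, friction acts down-slope at its limit: f = μ_s N.
P is parallel to the surface, so N = m g cos θ = 75.8 N.
Along the incline: P = m g sin θ + μ_s N = 45.2 + 0.19×75.8 = 59.6 N.

P ≈ 59.6 N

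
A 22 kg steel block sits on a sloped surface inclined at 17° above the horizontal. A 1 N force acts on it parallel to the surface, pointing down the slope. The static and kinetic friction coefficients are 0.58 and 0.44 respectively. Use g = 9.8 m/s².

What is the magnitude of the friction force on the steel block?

f ≈ 64 N (up the incline)

The normal reaction is N = m g cos θ = 206.2 N.
Parallel to the incline, ΣF = 0 gives f = m g sin θ + P = 63.04 + 1 = 64.04 N (up-slope positive).
The static-friction ceiling is μ_s N = 0.58 × 206.2 = 119.6 N.
Since |64.04| ≤ 119.6 N, the steel block remains in static equilibrium and friction takes exactly the required value.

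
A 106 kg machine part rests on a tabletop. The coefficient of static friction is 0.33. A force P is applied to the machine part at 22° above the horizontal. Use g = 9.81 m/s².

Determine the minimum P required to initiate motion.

P ≈ 327 N

N = m g − P sin α (the pull lifts the machine part).
At impending slip, P cos α = μ_s N = μ_s (m g − P sin α).
Solving: P (cos α + μ_s sin α) = μ_s m g → P = 0.33×1040/(cos 22° + 0.33 sin 22°) = 343/1.051 = 327 N.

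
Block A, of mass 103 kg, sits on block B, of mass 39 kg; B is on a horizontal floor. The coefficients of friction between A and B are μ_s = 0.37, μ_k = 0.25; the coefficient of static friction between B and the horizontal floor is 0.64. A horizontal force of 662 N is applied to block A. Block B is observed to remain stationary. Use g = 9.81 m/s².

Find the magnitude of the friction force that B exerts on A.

f ≈ 253 N

The normal force B exerts on A is simply A's weight, N₁ = 1010 N.
So the A–B interface can sustain at most μ_s N₁ = 373.9 N of static friction.
P = 662 N exceeds that limit, so A slips over B and the interface friction becomes kinetic: f₁ = μ_k N₁ = 0.25×1010 = 253 N.
B experiences an equal 253 N forward from A (third law). B is in equilibrium, so the floor supplies f₂ = 253 N of static friction (limit μ_s(m_A+m_B)g = 891.5 N, not exceeded).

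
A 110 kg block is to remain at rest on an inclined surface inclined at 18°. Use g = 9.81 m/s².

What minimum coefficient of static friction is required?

μ_s,min ≈ 0.325

At the slip threshold m g sin θ = μ_s m g cos θ, so μ_s,min = tan θ.
μ_s,min = tan 18° = 0.325.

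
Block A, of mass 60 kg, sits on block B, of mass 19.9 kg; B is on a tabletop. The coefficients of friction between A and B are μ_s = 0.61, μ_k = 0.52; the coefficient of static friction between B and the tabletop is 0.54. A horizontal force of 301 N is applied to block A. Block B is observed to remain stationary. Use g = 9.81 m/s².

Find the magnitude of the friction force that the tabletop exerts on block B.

f ≈ 301 N

Between the blocks, N₁ = m_A g = 588.6 N.
So the A–B interface can sustain at most μ_s N₁ = 359 N of static friction.
P = 301 N is within that limit, so A and B move together (both at rest); the A–B friction is simply f₁ = P = 301 N.
By Newton's third law B feels 301 N forward from A. With B stationary, the floor's static friction on B balances it: f₂ = 301 N (well within μ_s(m_A+m_B)g = 423.3 N).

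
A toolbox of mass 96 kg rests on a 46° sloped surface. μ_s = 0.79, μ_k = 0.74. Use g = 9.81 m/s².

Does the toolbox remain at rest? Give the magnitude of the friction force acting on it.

N = m g cos θ = 654 N.
Down-slope weight component: m g sin θ = 677 N.
μ_s N = 517 N.
677 > 517 N, so it slides; kinetic friction f = μ_k N = 0.74×654 = 484 N.

f ≈ 484 N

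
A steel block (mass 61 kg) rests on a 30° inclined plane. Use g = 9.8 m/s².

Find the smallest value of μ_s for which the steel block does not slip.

At the slip threshold m g sin θ = μ_s m g cos θ, so μ_s,min = tan θ.
μ_s,min = tan 30° = 0.577.

μ_s,min ≈ 0.577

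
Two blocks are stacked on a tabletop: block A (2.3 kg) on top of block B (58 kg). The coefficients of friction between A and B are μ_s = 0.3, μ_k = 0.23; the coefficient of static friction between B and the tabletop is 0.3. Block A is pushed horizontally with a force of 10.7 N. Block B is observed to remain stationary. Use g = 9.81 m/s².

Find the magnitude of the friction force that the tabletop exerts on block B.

f ≈ 5.19 N

Normal force at the A–B interface: N₁ = m_A g = 22.56 N.
Maximum static friction on A from B: μ_s N₁ = 0.3×22.56 = 6.769 N.
Since P = 10.7 N > 6.769 N, A slides on B; the A–B friction is kinetic: f₁ = μ_k N₁ = 0.23×22.56 = 5.19 N.
By Newton's third law B feels 5.19 N forward from A. With B stationary, the floor's static friction on B balances it: f₂ = 5.19 N (well within μ_s(m_A+m_B)g = 177.5 N).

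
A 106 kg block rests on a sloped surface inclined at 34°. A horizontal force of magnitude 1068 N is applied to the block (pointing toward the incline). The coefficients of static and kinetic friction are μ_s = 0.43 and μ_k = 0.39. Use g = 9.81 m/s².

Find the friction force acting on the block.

f ≈ 304 N (down the incline)

Normal direction: N = m g cos θ + P sin θ = 1459 N.
Along the incline, the net driving force (taking up-slope positive) is P cos θ − m g sin θ = 885.4 − 581.5 = 303.9 N, so equilibrium requires friction f = -303.9 N (down-slope).
The limit of static friction is μ_s N = 627.5 N.
Since 303.9 N is within the 627.5 N limit, the block stays put and friction is exactly 304 N.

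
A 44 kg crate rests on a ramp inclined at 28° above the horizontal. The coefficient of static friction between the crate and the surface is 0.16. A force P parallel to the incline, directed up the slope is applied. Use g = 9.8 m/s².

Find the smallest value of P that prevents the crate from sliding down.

P_min ≈ 142 N

The crate tends to slide down (tan θ > μ_s), so at the point of impending slip friction acts up-slope at its limit: f = μ_s N.
P is parallel to the surface, so N = m g cos θ = 381 N.
Along the incline: P + μ_s N = m g sin θ, so P = 202 − 0.16×381 = 142 N.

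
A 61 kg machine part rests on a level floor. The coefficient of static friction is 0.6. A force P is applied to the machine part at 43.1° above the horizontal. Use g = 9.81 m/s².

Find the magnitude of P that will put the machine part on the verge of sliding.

P ≈ 315 N

N = m g − P sin α (the pull lifts the machine part).
At impending slip, P cos α = μ_s N = μ_s (m g − P sin α).
Solving: P (cos α + μ_s sin α) = μ_s m g → P = 0.6×598/(cos 43.1° + 0.6 sin 43.1°) = 359/1.14 = 315 N.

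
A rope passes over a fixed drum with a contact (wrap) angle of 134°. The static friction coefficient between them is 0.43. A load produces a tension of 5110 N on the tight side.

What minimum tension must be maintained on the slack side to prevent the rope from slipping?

Capstan equation at impending slip: T_tight/T_slack = e^{μβ}.
β = 134° = 2.339 rad; e^{μβ} = e^{0.43×2.339} = 2.734.
T_slack = T_tight / e^{μβ} = 5110 / 2.734 = 1870 N.

T_min ≈ 1870 N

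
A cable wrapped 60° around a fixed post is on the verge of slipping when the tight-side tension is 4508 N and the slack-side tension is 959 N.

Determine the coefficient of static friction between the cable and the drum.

T₂/T₁ = e^{μβ} → μ = ln(T₂/T₁)/β.
β = 60° = 1.047 rad.
μ = ln(4508/959)/1.047 = ln(4.701)/1.047 = 1.48.

μ ≈ 1.48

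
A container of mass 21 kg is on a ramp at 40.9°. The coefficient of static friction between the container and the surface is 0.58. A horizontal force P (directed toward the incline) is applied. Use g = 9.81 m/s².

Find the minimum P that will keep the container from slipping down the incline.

The container tends to slide down (tan θ > μ_s), so at the point of impending slip friction acts up-slope at its limit: f = μ_s N.
Perpendicular to the incline: N = m g cos θ + P sin θ.
Along the incline: P cos θ + μ_s N = m g sin θ, i.e. P cos θ + μ_s (m g cos θ + P sin θ) = m g sin θ.
Solving, P (cos θ + μ_s sin θ) = m g (sin θ − μ_s cos θ), so P = 206×0.2163/1.136 = 39.2 N.

P_min ≈ 39.2 N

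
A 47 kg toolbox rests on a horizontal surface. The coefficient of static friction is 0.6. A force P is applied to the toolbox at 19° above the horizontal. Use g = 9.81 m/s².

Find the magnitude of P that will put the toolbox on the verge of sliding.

P ≈ 242 N

N = m g − P sin α (the pull lifts the toolbox).
At impending slip, P cos α = μ_s N = μ_s (m g − P sin α).
Solving: P (cos α + μ_s sin α) = μ_s m g → P = 0.6×461/(cos 19° + 0.6 sin 19°) = 277/1.141 = 242 N.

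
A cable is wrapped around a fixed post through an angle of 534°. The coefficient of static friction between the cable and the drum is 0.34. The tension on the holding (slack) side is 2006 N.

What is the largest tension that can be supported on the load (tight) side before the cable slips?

T_max ≈ 47700 N

At impending slip the capstan equation gives T₂/T₁ = e^{μβ} with β in radians.
β = 534° × π/180 = 9.32 rad.
e^{μβ} = e^{0.34×9.32} = 23.78.
T₂ = T₁ · e^{μβ} = 2006 × 23.78 = 47700 N.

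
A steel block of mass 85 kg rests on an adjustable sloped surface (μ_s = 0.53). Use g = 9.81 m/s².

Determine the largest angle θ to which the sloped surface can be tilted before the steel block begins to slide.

At the slip threshold, m g sin θ = μ_s · m g cos θ, so tan θ = μ_s.
θ_max = arctan(0.53) = 27.9°.

θ_max ≈ 27.9°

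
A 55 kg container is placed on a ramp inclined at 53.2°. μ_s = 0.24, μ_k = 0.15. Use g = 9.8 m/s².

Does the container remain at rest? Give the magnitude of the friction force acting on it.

N = m g cos θ = 323 N.
Down-slope weight component: m g sin θ = 432 N.
μ_s N = 77.5 N.
432 > 77.5 N, so it slides; kinetic friction f = μ_k N = 0.15×323 = 48.4 N.

f ≈ 48.4 N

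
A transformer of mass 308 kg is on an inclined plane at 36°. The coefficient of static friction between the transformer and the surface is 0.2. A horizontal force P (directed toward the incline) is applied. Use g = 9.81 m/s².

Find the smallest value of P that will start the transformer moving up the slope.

At impending motion up the slope, friction acts down-slope at its limit: f = μ_s N.
Perpendicular to the incline: N = m g cos θ + P sin θ.
Along the incline: P cos θ = m g sin θ + μ_s N = m g sin θ + μ_s (m g cos θ + P sin θ).
Solving, P (cos θ − μ_s sin θ) = m g (sin θ + μ_s cos θ), so P = 308×9.81×(sin 36° + 0.2 cos 36°)/(cos 36° − 0.2 sin 36°) = 3020×0.7496/0.6915 = 3280 N.

P ≈ 3280 N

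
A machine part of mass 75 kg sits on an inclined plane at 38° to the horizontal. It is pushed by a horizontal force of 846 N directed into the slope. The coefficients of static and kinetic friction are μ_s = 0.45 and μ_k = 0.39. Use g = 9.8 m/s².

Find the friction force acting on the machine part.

f ≈ 214 N (down the incline)

Resolve perpendicular to the incline: N = m g cos θ + P sin θ = 75×9.8×cos 38° + 846×sin 38° = 1100 N.
Along the incline, the net driving force (taking up-slope positive) is P cos θ − m g sin θ = 666.7 − 452.5 = 214.1 N, so equilibrium requires friction f = -214.1 N (down-slope).
The limit of static friction is μ_s N = 495 N.
Since 214.1 N is within the 495 N limit, the machine part stays put and friction is exactly 214 N.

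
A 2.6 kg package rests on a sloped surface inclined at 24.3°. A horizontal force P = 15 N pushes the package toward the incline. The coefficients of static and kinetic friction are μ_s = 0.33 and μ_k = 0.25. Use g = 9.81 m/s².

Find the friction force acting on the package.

f ≈ 3.17 N (down the incline)

Resolve perpendicular to the incline: N = m g cos θ + P sin θ = 2.6×9.81×cos 24.3° + 15×sin 24.3° = 29.42 N.
Parallel to the incline: P cos θ − m g sin θ = 13.67 − 10.5 = 3.175 N; the friction needed to balance this is 3.175 N acting down the slope.
Maximum static friction: μ_s N = 0.33 × 29.42 = 9.708 N.
|f_req| = 3.175 ≤ 9.708 N → the package is in equilibrium; friction equals the required value.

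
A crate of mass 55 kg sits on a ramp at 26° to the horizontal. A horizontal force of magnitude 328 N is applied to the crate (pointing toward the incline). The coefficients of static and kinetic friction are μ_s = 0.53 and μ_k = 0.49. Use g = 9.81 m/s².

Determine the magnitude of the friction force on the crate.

f ≈ 58.3 N (down the incline)

The horizontal push has a component P sin θ into the surface, so N = m g cos θ + P sin θ = 484.9 + 143.8 = 628.7 N.
Along the incline, the net driving force (taking up-slope positive) is P cos θ − m g sin θ = 294.8 − 236.5 = 58.28 N, so equilibrium requires friction f = -58.28 N (down-slope).
Maximum static friction: μ_s N = 0.53 × 628.7 = 333.2 N.
Since 58.28 N is within the 333.2 N limit, the crate stays put and friction is exactly 58.3 N.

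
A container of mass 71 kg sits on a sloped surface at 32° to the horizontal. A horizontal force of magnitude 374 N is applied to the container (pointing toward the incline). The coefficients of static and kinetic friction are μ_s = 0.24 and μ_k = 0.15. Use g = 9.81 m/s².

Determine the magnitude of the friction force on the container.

f ≈ 51.9 N (up the incline)

The horizontal push has a component P sin θ into the surface, so N = m g cos θ + P sin θ = 590.7 + 198.2 = 788.9 N.
Along the incline, the net driving force (taking up-slope positive) is P cos θ − m g sin θ = 317.2 − 369.1 = -51.92 N, so equilibrium requires friction f = 51.92 N (up-slope).
Maximum static friction: μ_s N = 0.24 × 788.9 = 189.3 N.
Since 51.92 N is within the 189.3 N limit, the container stays put and friction is exactly 51.9 N.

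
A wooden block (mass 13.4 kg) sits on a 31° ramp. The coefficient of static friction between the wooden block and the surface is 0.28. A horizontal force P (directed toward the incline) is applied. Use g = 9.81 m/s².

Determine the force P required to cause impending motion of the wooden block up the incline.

At impending motion up the slope, friction acts down-slope at its limit: f = μ_s N.
Perpendicular to the incline: N = m g cos θ + P sin θ.
Along the incline: P cos θ = m g sin θ + μ_s N = m g sin θ + μ_s (m g cos θ + P sin θ).
Solving, P (cos θ − μ_s sin θ) = m g (sin θ + μ_s cos θ), so P = 13.4×9.81×(sin 31° + 0.28 cos 31°)/(cos 31° − 0.28 sin 31°) = 131×0.755/0.713 = 139 N.

P ≈ 139 N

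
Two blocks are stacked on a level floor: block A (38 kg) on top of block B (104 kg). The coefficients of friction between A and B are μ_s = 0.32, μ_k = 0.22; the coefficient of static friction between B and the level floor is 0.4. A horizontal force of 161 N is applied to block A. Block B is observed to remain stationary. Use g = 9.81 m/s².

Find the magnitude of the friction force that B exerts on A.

Normal force at the A–B interface: N₁ = m_A g = 372.8 N.
Maximum static friction on A from B: μ_s N₁ = 0.32×372.8 = 119.3 N.
Since P = 161 N > 119.3 N, A slides on B; the A–B friction is kinetic: f₁ = μ_k N₁ = 0.22×372.8 = 82 N.
By Newton's third law B feels 82 N forward from A. With B stationary, the floor's static friction on B balances it: f₂ = 82 N (well within μ_s(m_A+m_B)g = 557.2 N).

f ≈ 82 N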